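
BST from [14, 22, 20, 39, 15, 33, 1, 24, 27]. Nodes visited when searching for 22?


BST root = 14
Search for 22: compare at each node
Path: [14, 22]


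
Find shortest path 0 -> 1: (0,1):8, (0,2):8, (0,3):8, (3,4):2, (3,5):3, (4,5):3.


Dijkstra from 0:
Distances: {0: 0, 1: 8, 2: 8, 3: 8, 4: 10, 5: 11}
Shortest distance to 1 = 8, path = [0, 1]


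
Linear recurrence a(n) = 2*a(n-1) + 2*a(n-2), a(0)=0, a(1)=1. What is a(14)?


Build bottom-up:
...a(12)=49920, a(13)=136384, a(14)=2*136384+2*49920=372608


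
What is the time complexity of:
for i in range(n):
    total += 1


Per nesting level: O(n) = O(n)
Complexity: O(n)


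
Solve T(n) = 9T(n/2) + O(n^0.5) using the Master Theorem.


a=9, b=2, c=0.5. log_2(9)=3.170 > c=0.5. Case 1: O(n^log_b(a)) = O(n^3.170)
Complexity: O(n^3.170)


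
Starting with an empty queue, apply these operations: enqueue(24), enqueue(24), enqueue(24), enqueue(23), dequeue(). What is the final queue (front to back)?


enqueue(24) -> [24]
enqueue(24) -> [24, 24]
enqueue(24) -> [24, 24, 24]
enqueue(23) -> [24, 24, 24, 23]
dequeue() returns 24 -> [24, 24, 23]
Final queue (front to back): [24, 24, 23]


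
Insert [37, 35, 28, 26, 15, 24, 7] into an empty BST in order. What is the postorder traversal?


Root = 37; build tree by BST insertion.
Postorder traversal: [7, 24, 15, 26, 28, 35, 37]


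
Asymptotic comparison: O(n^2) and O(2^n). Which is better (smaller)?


quadratic grows slower than exponential
O(n^2) is asymptotically smaller; O(2^n) grows faster


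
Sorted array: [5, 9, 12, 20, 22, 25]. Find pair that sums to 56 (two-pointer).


Two pointers: lo=0, hi=5
No pair sums to 56


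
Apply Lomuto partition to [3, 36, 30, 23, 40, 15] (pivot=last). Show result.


Elements <= 15 go left of pivot.
Result: [3, 15, 30, 23, 40, 36], pivot at index 1


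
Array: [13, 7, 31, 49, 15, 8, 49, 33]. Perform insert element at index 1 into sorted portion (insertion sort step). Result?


After one pass: [7, 13, 31, 49, 15, 8, 49, 33]


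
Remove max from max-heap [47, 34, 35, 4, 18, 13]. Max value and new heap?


Max = 47
Replace root with last, heapify down
Resulting heap: [35, 34, 13, 4, 18]


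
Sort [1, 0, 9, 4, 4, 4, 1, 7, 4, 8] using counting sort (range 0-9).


Count array: [1, 2, 0, 0, 4, 0, 0, 1, 1, 1]
Reconstruct: [0, 1, 1, 4, 4, 4, 4, 7, 8, 9]


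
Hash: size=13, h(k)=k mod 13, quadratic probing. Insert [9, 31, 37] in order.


Insertions: 9->slot 9; 31->slot 5; 37->slot 11
Table: [None, None, None, None, None, 31, None, None, None, 9, None, 37, None]


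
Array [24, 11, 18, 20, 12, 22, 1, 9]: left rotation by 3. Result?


Left rotate by 3: [20, 12, 22, 1, 9, 24, 11, 18]


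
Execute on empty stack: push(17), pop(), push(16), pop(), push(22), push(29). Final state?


push(17) -> [17]
pop() returns 17 -> []
push(16) -> [16]
pop() returns 16 -> []
push(22) -> [22]
push(29) -> [22, 29]
Final stack (bottom to top): [22, 29]


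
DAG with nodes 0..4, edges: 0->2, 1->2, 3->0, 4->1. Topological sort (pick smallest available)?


Kahn's algorithm, process smallest node first
Order: [3, 0, 4, 1, 2]


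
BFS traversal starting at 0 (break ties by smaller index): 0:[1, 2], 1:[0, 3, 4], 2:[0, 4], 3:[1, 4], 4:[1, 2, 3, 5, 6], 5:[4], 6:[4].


BFS queue: start with [0]
Visit order: [0, 1, 2, 3, 4, 5, 6]


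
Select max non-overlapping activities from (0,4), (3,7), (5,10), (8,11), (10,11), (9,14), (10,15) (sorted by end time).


Greedy: pick earliest-ending, then skip overlaps.
Selected (3 activities): [(0, 4), (5, 10), (10, 11)]


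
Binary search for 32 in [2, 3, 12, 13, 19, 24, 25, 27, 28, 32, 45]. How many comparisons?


Search for 32:
[0,10] mid=5 arr[5]=24
[6,10] mid=8 arr[8]=28
[9,10] mid=9 arr[9]=32
Total: 3 comparisons


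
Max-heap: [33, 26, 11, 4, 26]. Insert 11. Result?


Append 11: [33, 26, 11, 4, 26, 11]
Bubble up: no swaps needed
Result: [33, 26, 11, 4, 26, 11]


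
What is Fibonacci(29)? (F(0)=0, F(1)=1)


F(n)=F(n-1)+F(n-2)
...F(27)=196418, F(28)=317811, F(29)=514229


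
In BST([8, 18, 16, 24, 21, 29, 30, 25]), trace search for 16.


BST root = 8
Search for 16: compare at each node
Path: [8, 18, 16]


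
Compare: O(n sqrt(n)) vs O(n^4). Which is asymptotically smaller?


n^1.5 grows slower than quartic
O(n sqrt(n)) is asymptotically smaller; O(n^4) grows faster


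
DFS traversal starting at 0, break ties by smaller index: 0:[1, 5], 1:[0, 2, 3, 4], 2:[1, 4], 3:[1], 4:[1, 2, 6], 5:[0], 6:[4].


DFS stack-based: start with [0]
Visit order: [0, 1, 2, 4, 6, 3, 5]


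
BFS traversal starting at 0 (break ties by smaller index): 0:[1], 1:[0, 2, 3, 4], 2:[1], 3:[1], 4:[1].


BFS queue: start with [0]
Visit order: [0, 1, 2, 3, 4]


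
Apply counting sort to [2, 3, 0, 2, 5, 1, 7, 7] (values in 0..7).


Count array: [1, 1, 2, 1, 0, 1, 0, 2]
Reconstruct: [0, 1, 2, 2, 3, 5, 7, 7]


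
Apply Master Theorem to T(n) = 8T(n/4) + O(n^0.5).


a=8, b=4, c=0.5. log_4(8)=1.5 > c=0.5. Case 1: O(n^log_b(a)) = O(n^1.500)
Complexity: O(n^1.500)


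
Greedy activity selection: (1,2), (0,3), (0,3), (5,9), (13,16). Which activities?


Greedy: pick earliest-ending, then skip overlaps.
Selected (3 activities): [(1, 2), (5, 9), (13, 16)]


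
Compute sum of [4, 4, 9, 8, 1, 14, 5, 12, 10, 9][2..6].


Prefix sums: [0, 4, 8, 17, 25, 26, 40, 45, 57, 67, 76]
Sum[2..6] = prefix[7] - prefix[2] = 45 - 8 = 37


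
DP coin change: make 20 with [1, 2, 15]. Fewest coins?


dp[0]=0; dp[i]=1+min(dp[i-c] for c in coins)
...dp[15]=1, dp[16]=2, dp[17]=2, dp[18]=3, dp[19]=3, dp[20]=4
Minimum coins for 20 = 4


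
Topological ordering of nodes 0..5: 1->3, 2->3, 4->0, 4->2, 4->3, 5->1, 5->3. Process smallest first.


Kahn's algorithm, process smallest node first
Order: [4, 0, 2, 5, 1, 3]


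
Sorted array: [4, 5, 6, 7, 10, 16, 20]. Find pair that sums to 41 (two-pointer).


Two pointers: lo=0, hi=6
No pair sums to 41


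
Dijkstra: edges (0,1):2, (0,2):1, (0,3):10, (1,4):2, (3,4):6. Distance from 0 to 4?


Dijkstra from 0:
Distances: {0: 0, 1: 2, 2: 1, 3: 10, 4: 4}
Shortest distance to 4 = 4, path = [0, 1, 4]


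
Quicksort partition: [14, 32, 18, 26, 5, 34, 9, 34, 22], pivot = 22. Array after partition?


Elements <= 22 go left of pivot.
Result: [14, 18, 5, 9, 22, 34, 26, 34, 32], pivot at index 4


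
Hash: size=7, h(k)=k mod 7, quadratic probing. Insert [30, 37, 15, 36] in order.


Insertions: 30->slot 2; 37->slot 3; 15->slot 1; 36->slot 5
Table: [None, 15, 30, 37, None, 36, None]


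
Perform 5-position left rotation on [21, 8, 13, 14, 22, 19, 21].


Left rotate by 5: [19, 21, 21, 8, 13, 14, 22]


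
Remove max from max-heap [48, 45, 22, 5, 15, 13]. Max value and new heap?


Max = 48
Replace root with last, heapify down
Resulting heap: [45, 15, 22, 5, 13]


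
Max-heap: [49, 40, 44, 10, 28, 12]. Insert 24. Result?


Append 24: [49, 40, 44, 10, 28, 12, 24]
Bubble up: no swaps needed
Result: [49, 40, 44, 10, 28, 12, 24]


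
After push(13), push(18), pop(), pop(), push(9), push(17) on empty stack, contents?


push(13) -> [13]
push(18) -> [13, 18]
pop() returns 18 -> [13]
pop() returns 13 -> []
push(9) -> [9]
push(17) -> [9, 17]
Final stack (bottom to top): [9, 17]


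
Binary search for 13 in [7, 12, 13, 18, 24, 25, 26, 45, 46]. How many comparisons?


Search for 13:
[0,8] mid=4 arr[4]=24
[0,3] mid=1 arr[1]=12
[2,3] mid=2 arr[2]=13
Total: 3 comparisons


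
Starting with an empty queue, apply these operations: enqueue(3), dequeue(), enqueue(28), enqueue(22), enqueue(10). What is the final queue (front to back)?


enqueue(3) -> [3]
dequeue() returns 3 -> []
enqueue(28) -> [28]
enqueue(22) -> [28, 22]
enqueue(10) -> [28, 22, 10]
Final queue (front to back): [28, 22, 10]


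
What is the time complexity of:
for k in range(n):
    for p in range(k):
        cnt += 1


Per nesting level: O(n) * O(n) [triangular over k] = O(n^2)
Complexity: O(n^2)


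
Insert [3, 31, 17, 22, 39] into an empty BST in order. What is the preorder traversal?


Root = 3; build tree by BST insertion.
Preorder traversal: [3, 31, 17, 22, 39]


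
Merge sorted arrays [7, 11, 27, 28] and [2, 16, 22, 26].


Compare heads, take smaller each step.
Merged: [2, 7, 11, 16, 22, 26, 27, 28]


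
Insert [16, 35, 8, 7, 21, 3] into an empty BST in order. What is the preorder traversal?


Root = 16; build tree by BST insertion.
Preorder traversal: [16, 8, 7, 3, 35, 21]


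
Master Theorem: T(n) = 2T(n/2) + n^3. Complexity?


a=2, b=2, c=3. log_2(2)=1 < c=3. Case 3: O(n^c) = O(n^3)
Complexity: O(n^3)


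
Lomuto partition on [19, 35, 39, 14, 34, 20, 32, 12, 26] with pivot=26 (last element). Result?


Elements <= 26 go left of pivot.
Result: [19, 14, 20, 12, 26, 39, 32, 35, 34], pivot at index 4


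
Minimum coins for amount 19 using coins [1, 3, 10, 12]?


dp[0]=0; dp[i]=1+min(dp[i-c] for c in coins)
...dp[14]=3, dp[15]=2, dp[16]=3, dp[17]=4, dp[18]=3, dp[19]=4
Minimum coins for 19 = 4


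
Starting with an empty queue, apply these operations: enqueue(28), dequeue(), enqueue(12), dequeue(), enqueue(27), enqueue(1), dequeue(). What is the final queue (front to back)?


enqueue(28) -> [28]
dequeue() returns 28 -> []
enqueue(12) -> [12]
dequeue() returns 12 -> []
enqueue(27) -> [27]
enqueue(1) -> [27, 1]
dequeue() returns 27 -> [1]
Final queue (front to back): [1]


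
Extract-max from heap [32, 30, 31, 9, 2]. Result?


Max = 32
Replace root with last, heapify down
Resulting heap: [31, 30, 2, 9]


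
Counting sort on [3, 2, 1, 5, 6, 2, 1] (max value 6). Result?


Count array: [0, 2, 2, 1, 0, 1, 1]
Reconstruct: [1, 1, 2, 2, 3, 5, 6]


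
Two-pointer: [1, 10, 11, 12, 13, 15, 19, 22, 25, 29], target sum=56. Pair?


Two pointers: lo=0, hi=9
No pair sums to 56


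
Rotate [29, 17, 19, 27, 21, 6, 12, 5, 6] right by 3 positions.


Right rotate by 3: [12, 5, 6, 29, 17, 19, 27, 21, 6]


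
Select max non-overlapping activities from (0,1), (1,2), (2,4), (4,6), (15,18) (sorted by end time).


Greedy: pick earliest-ending, then skip overlaps.
Selected (5 activities): [(0, 1), (1, 2), (2, 4), (4, 6), (15, 18)]


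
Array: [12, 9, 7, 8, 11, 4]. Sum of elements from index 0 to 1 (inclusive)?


Prefix sums: [0, 12, 21, 28, 36, 47, 51]
Sum[0..1] = prefix[2] - prefix[0] = 21 - 0 = 21


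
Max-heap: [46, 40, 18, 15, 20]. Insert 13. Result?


Append 13: [46, 40, 18, 15, 20, 13]
Bubble up: no swaps needed
Result: [46, 40, 18, 15, 20, 13]


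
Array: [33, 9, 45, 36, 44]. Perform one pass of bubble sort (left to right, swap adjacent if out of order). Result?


After one pass: [9, 33, 36, 44, 45]


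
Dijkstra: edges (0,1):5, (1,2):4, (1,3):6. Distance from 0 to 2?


Dijkstra from 0:
Distances: {0: 0, 1: 5, 2: 9, 3: 11}
Shortest distance to 2 = 9, path = [0, 1, 2]


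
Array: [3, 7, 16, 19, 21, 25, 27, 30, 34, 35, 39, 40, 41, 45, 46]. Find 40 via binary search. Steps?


Search for 40:
[0,14] mid=7 arr[7]=30
[8,14] mid=11 arr[11]=40
Total: 2 comparisons


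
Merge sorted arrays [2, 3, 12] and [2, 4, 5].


Compare heads, take smaller each step.
Merged: [2, 2, 3, 4, 5, 12]


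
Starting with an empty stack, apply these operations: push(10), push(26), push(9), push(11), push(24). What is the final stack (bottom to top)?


push(10) -> [10]
push(26) -> [10, 26]
push(9) -> [10, 26, 9]
push(11) -> [10, 26, 9, 11]
push(24) -> [10, 26, 9, 11, 24]
Final stack (bottom to top): [10, 26, 9, 11, 24]


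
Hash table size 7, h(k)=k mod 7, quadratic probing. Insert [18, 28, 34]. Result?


Insertions: 18->slot 4; 28->slot 0; 34->slot 6
Table: [28, None, None, None, 18, None, 34]


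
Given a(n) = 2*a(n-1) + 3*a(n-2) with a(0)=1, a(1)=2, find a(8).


Build bottom-up:
...a(6)=547, a(7)=1640, a(8)=2*1640+3*547=4921


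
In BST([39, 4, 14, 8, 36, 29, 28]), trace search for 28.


BST root = 39
Search for 28: compare at each node
Path: [39, 4, 14, 36, 29, 28]


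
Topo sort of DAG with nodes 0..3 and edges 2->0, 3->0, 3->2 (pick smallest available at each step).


Kahn's algorithm, process smallest node first
Order: [1, 3, 2, 0]


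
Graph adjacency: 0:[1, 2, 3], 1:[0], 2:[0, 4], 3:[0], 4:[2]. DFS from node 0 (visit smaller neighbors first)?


DFS stack-based: start with [0]
Visit order: [0, 1, 2, 4, 3]


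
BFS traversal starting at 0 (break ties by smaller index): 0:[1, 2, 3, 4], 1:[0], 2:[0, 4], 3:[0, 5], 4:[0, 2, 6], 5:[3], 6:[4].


BFS queue: start with [0]
Visit order: [0, 1, 2, 3, 4, 5, 6]


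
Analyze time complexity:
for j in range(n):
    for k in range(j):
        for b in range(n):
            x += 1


Per nesting level: O(n) * O(n) [triangular over j] * O(n) = O(n^3)
Complexity: O(n^3)


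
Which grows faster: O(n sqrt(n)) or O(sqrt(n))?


sublinear grows slower than n^1.5
O(sqrt(n)) is asymptotically smaller; O(n sqrt(n)) grows faster


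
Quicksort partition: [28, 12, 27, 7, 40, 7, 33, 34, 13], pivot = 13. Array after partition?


Elements <= 13 go left of pivot.
Result: [12, 7, 7, 13, 40, 27, 33, 34, 28], pivot at index 3


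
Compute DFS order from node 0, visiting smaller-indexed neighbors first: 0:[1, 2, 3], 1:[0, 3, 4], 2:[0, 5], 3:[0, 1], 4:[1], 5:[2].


DFS stack-based: start with [0]
Visit order: [0, 1, 3, 4, 2, 5]


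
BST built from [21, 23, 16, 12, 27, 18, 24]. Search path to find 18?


BST root = 21
Search for 18: compare at each node
Path: [21, 16, 18]


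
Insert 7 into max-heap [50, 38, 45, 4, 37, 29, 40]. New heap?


Append 7: [50, 38, 45, 4, 37, 29, 40, 7]
Bubble up: swap idx 7(7) with idx 3(4)
Result: [50, 38, 45, 7, 37, 29, 40, 4]


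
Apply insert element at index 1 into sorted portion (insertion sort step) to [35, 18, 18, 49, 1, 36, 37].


After one pass: [18, 35, 18, 49, 1, 36, 37]


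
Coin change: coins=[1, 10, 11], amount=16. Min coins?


dp[0]=0; dp[i]=1+min(dp[i-c] for c in coins)
...dp[11]=1, dp[12]=2, dp[13]=3, dp[14]=4, dp[15]=5, dp[16]=6
Minimum coins for 16 = 6


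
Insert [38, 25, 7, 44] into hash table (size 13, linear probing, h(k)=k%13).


Insertions: 38->slot 12; 25->slot 0; 7->slot 7; 44->slot 5
Table: [25, None, None, None, None, 44, None, 7, None, None, None, None, 38]


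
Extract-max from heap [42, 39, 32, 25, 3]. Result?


Max = 42
Replace root with last, heapify down
Resulting heap: [39, 25, 32, 3]


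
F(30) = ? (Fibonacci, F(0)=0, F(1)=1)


F(n)=F(n-1)+F(n-2)
...F(28)=317811, F(29)=514229, F(30)=832040


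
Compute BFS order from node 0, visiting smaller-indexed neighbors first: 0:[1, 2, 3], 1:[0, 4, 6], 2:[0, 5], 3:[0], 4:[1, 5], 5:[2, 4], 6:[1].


BFS queue: start with [0]
Visit order: [0, 1, 2, 3, 4, 6, 5]


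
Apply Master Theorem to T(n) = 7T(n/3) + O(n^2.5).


a=7, b=3, c=2.5. log_3(7)=1.771 < c=2.5. Case 3: O(n^c) = O(n^2.500)
Complexity: O(n^2.500)


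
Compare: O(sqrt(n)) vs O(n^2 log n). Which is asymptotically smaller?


sublinear grows slower than n^2 log n
O(sqrt(n)) is asymptotically smaller; O(n^2 log n) grows faster


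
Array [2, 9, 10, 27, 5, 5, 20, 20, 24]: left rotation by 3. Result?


Left rotate by 3: [27, 5, 5, 20, 20, 24, 2, 9, 10]


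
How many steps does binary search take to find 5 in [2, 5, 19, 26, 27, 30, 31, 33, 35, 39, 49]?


Search for 5:
[0,10] mid=5 arr[5]=30
[0,4] mid=2 arr[2]=19
[0,1] mid=0 arr[0]=2
[1,1] mid=1 arr[1]=5
Total: 4 comparisons


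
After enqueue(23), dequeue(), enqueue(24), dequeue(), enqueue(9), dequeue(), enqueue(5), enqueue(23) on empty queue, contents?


enqueue(23) -> [23]
dequeue() returns 23 -> []
enqueue(24) -> [24]
dequeue() returns 24 -> []
enqueue(9) -> [9]
dequeue() returns 9 -> []
enqueue(5) -> [5]
enqueue(23) -> [5, 23]
Final queue (front to back): [5, 23]


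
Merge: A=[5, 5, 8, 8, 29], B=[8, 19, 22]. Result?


Compare heads, take smaller each step.
Merged: [5, 5, 8, 8, 8, 19, 22, 29]


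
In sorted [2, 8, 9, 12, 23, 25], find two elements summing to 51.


Two pointers: lo=0, hi=5
No pair sums to 51


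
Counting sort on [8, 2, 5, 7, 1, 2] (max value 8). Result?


Count array: [0, 1, 2, 0, 0, 1, 0, 1, 1]
Reconstruct: [1, 2, 2, 5, 7, 8]


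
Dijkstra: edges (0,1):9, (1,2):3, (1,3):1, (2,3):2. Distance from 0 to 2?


Dijkstra from 0:
Distances: {0: 0, 1: 9, 2: 12, 3: 10}
Shortest distance to 2 = 12, path = [0, 1, 2]


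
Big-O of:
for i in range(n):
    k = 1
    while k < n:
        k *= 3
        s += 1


Per nesting level: O(n) * O(log n) = O(n log n)
Complexity: O(n log n)


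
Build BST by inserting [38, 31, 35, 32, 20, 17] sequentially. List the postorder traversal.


Root = 38; build tree by BST insertion.
Postorder traversal: [17, 20, 32, 35, 31, 38]


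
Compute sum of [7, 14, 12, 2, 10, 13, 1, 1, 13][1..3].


Prefix sums: [0, 7, 21, 33, 35, 45, 58, 59, 60, 73]
Sum[1..3] = prefix[4] - prefix[1] = 35 - 7 = 28


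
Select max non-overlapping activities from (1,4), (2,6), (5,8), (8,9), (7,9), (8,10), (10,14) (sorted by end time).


Greedy: pick earliest-ending, then skip overlaps.
Selected (4 activities): [(1, 4), (5, 8), (8, 9), (10, 14)]


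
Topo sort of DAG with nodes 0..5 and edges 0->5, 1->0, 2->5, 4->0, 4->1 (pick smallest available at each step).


Kahn's algorithm, process smallest node first
Order: [2, 3, 4, 1, 0, 5]


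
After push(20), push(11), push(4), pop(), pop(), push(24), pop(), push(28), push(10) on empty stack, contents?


push(20) -> [20]
push(11) -> [20, 11]
push(4) -> [20, 11, 4]
pop() returns 4 -> [20, 11]
pop() returns 11 -> [20]
push(24) -> [20, 24]
pop() returns 24 -> [20]
push(28) -> [20, 28]
push(10) -> [20, 28, 10]
Final stack (bottom to top): [20, 28, 10]


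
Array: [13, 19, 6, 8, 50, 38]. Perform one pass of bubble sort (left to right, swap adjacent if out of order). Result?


After one pass: [13, 6, 8, 19, 38, 50]


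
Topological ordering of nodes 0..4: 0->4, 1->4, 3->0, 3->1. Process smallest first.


Kahn's algorithm, process smallest node first
Order: [2, 3, 0, 1, 4]


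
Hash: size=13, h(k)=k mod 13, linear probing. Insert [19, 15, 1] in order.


Insertions: 19->slot 6; 15->slot 2; 1->slot 1
Table: [None, 1, 15, None, None, None, 19, None, None, None, None, None, None]


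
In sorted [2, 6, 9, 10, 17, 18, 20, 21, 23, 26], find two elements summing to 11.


Two pointers: lo=0, hi=9
Found pair: (2, 9) summing to 11


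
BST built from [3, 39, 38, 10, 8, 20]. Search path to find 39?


BST root = 3
Search for 39: compare at each node
Path: [3, 39]


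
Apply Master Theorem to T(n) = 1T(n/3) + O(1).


a=1, b=3, c=0. log_3(1)=0 = c=0. Case 2: O(n^c log n) = O(log n)
Complexity: O(log n)


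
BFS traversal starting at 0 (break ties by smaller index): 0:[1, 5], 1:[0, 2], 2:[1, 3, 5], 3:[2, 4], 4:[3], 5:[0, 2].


BFS queue: start with [0]
Visit order: [0, 1, 5, 2, 3, 4]


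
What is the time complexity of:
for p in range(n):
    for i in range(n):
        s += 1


Per nesting level: O(n) * O(n) = O(n^2)
Complexity: O(n^2)


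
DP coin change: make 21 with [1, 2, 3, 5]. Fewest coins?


dp[0]=0; dp[i]=1+min(dp[i-c] for c in coins)
...dp[16]=4, dp[17]=4, dp[18]=4, dp[19]=5, dp[20]=4, dp[21]=5
Minimum coins for 21 = 5


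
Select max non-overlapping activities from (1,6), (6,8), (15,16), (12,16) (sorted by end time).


Greedy: pick earliest-ending, then skip overlaps.
Selected (3 activities): [(1, 6), (6, 8), (15, 16)]


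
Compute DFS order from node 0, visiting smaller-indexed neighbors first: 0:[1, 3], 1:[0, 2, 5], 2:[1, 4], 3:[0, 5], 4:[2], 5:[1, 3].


DFS stack-based: start with [0]
Visit order: [0, 1, 2, 4, 5, 3]


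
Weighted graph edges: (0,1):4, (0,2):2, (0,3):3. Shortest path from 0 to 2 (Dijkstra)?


Dijkstra from 0:
Distances: {0: 0, 1: 4, 2: 2, 3: 3}
Shortest distance to 2 = 2, path = [0, 2]


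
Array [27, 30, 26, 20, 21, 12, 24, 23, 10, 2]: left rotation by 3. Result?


Left rotate by 3: [20, 21, 12, 24, 23, 10, 2, 27, 30, 26]


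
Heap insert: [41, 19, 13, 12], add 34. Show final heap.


Append 34: [41, 19, 13, 12, 34]
Bubble up: swap idx 4(34) with idx 1(19)
Result: [41, 34, 13, 12, 19]


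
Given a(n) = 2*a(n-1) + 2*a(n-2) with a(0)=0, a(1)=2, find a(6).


Build bottom-up:
...a(4)=32, a(5)=88, a(6)=2*88+2*32=240


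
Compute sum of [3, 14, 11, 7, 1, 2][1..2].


Prefix sums: [0, 3, 17, 28, 35, 36, 38]
Sum[1..2] = prefix[3] - prefix[1] = 28 - 3 = 25


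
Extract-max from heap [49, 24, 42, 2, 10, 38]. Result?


Max = 49
Replace root with last, heapify down
Resulting heap: [42, 24, 38, 2, 10]


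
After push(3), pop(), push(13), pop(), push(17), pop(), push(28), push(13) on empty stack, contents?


push(3) -> [3]
pop() returns 3 -> []
push(13) -> [13]
pop() returns 13 -> []
push(17) -> [17]
pop() returns 17 -> []
push(28) -> [28]
push(13) -> [28, 13]
Final stack (bottom to top): [28, 13]


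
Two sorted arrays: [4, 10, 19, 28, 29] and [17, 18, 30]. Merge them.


Compare heads, take smaller each step.
Merged: [4, 10, 17, 18, 19, 28, 29, 30]


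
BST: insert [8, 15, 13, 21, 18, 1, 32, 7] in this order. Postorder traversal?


Root = 8; build tree by BST insertion.
Postorder traversal: [7, 1, 13, 18, 32, 21, 15, 8]


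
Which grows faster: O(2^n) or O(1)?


constant grows slower than exponential
O(1) is asymptotically smaller; O(2^n) grows faster


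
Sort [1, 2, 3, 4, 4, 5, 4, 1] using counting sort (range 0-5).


Count array: [0, 2, 1, 1, 3, 1]
Reconstruct: [1, 1, 2, 3, 4, 4, 4, 5]


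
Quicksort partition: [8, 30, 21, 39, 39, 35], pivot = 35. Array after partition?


Elements <= 35 go left of pivot.
Result: [8, 30, 21, 35, 39, 39], pivot at index 3


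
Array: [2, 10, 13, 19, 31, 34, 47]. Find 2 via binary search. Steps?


Search for 2:
[0,6] mid=3 arr[3]=19
[0,2] mid=1 arr[1]=10
[0,0] mid=0 arr[0]=2
Total: 3 comparisons


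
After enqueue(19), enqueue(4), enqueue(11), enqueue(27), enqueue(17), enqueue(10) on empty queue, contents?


enqueue(19) -> [19]
enqueue(4) -> [19, 4]
enqueue(11) -> [19, 4, 11]
enqueue(27) -> [19, 4, 11, 27]
enqueue(17) -> [19, 4, 11, 27, 17]
enqueue(10) -> [19, 4, 11, 27, 17, 10]
Final queue (front to back): [19, 4, 11, 27, 17, 10]


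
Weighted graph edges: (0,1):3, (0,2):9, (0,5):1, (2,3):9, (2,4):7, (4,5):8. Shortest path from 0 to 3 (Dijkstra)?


Dijkstra from 0:
Distances: {0: 0, 1: 3, 2: 9, 3: 18, 4: 9, 5: 1}
Shortest distance to 3 = 18, path = [0, 2, 3]


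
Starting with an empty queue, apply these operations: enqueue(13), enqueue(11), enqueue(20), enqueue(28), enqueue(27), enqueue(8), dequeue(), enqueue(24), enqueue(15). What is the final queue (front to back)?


enqueue(13) -> [13]
enqueue(11) -> [13, 11]
enqueue(20) -> [13, 11, 20]
enqueue(28) -> [13, 11, 20, 28]
enqueue(27) -> [13, 11, 20, 28, 27]
enqueue(8) -> [13, 11, 20, 28, 27, 8]
dequeue() returns 13 -> [11, 20, 28, 27, 8]
enqueue(24) -> [11, 20, 28, 27, 8, 24]
enqueue(15) -> [11, 20, 28, 27, 8, 24, 15]
Final queue (front to back): [11, 20, 28, 27, 8, 24, 15]


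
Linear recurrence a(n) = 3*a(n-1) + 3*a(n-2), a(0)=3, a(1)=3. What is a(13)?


Build bottom-up:
...a(11)=2727918, a(12)=10342323, a(13)=3*10342323+3*2727918=39210723


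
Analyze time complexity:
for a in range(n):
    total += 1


Per nesting level: O(n) = O(n)
Complexity: O(n)


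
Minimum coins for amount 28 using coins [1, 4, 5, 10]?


dp[0]=0; dp[i]=1+min(dp[i-c] for c in coins)
...dp[23]=4, dp[24]=3, dp[25]=3, dp[26]=4, dp[27]=5, dp[28]=4
Minimum coins for 28 = 4


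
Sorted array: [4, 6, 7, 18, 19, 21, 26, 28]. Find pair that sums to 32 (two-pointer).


Two pointers: lo=0, hi=7
Found pair: (4, 28) summing to 32


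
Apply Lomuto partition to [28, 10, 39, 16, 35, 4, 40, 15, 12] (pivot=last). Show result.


Elements <= 12 go left of pivot.
Result: [10, 4, 12, 16, 35, 28, 40, 15, 39], pivot at index 2


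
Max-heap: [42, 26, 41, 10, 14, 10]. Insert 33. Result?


Append 33: [42, 26, 41, 10, 14, 10, 33]
Bubble up: no swaps needed
Result: [42, 26, 41, 10, 14, 10, 33]


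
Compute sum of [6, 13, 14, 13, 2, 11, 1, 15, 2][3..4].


Prefix sums: [0, 6, 19, 33, 46, 48, 59, 60, 75, 77]
Sum[3..4] = prefix[5] - prefix[3] = 48 - 33 = 15


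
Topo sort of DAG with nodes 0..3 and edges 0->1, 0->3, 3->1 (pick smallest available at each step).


Kahn's algorithm, process smallest node first
Order: [0, 2, 3, 1]


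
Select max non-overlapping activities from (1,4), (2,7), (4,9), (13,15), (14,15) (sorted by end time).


Greedy: pick earliest-ending, then skip overlaps.
Selected (3 activities): [(1, 4), (4, 9), (13, 15)]


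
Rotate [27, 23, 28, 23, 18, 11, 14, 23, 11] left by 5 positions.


Left rotate by 5: [11, 14, 23, 11, 27, 23, 28, 23, 18]


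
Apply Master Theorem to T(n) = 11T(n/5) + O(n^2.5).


a=11, b=5, c=2.5. log_5(11)=1.490 < c=2.5. Case 3: O(n^c) = O(n^2.500)
Complexity: O(n^2.500)


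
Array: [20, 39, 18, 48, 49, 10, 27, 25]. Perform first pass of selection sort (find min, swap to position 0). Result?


After one pass: [10, 39, 18, 48, 49, 20, 27, 25]


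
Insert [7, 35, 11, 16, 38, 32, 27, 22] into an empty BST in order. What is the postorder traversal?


Root = 7; build tree by BST insertion.
Postorder traversal: [22, 27, 32, 16, 11, 38, 35, 7]


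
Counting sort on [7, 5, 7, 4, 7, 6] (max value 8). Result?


Count array: [0, 0, 0, 0, 1, 1, 1, 3, 0]
Reconstruct: [4, 5, 6, 7, 7, 7]


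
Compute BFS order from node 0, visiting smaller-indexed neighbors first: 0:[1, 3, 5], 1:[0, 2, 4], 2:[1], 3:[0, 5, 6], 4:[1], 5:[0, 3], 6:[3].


BFS queue: start with [0]
Visit order: [0, 1, 3, 5, 2, 4, 6]


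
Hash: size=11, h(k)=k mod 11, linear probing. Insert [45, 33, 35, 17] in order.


Insertions: 45->slot 1; 33->slot 0; 35->slot 2; 17->slot 6
Table: [33, 45, 35, None, None, None, 17, None, None, None, None]


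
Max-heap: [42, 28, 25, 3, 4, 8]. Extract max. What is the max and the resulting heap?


Max = 42
Replace root with last, heapify down
Resulting heap: [28, 8, 25, 3, 4]


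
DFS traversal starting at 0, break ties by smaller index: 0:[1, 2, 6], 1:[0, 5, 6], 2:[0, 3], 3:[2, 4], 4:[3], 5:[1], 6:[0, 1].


DFS stack-based: start with [0]
Visit order: [0, 1, 5, 6, 2, 3, 4]


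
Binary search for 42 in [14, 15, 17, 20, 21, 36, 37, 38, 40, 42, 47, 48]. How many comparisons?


Search for 42:
[0,11] mid=5 arr[5]=36
[6,11] mid=8 arr[8]=40
[9,11] mid=10 arr[10]=47
[9,9] mid=9 arr[9]=42
Total: 4 comparisons


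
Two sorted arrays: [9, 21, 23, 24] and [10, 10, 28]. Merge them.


Compare heads, take smaller each step.
Merged: [9, 10, 10, 21, 23, 24, 28]


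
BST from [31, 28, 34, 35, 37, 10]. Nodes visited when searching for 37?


BST root = 31
Search for 37: compare at each node
Path: [31, 34, 35, 37]


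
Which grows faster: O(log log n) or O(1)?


constant grows slower than double-logarithmic
O(1) is asymptotically smaller; O(log log n) grows faster


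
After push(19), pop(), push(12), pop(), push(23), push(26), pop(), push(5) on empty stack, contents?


push(19) -> [19]
pop() returns 19 -> []
push(12) -> [12]
pop() returns 12 -> []
push(23) -> [23]
push(26) -> [23, 26]
pop() returns 26 -> [23]
push(5) -> [23, 5]
Final stack (bottom to top): [23, 5]


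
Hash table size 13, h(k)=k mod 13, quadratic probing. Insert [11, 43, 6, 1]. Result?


Insertions: 11->slot 11; 43->slot 4; 6->slot 6; 1->slot 1
Table: [None, 1, None, None, 43, None, 6, None, None, None, None, 11, None]


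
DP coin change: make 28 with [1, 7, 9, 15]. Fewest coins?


dp[0]=0; dp[i]=1+min(dp[i-c] for c in coins)
...dp[23]=3, dp[24]=2, dp[25]=3, dp[26]=4, dp[27]=3, dp[28]=4
Minimum coins for 28 = 4


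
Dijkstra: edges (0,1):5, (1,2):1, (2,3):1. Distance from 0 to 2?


Dijkstra from 0:
Distances: {0: 0, 1: 5, 2: 6, 3: 7}
Shortest distance to 2 = 6, path = [0, 1, 2]


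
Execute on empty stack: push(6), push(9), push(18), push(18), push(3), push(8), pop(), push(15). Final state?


push(6) -> [6]
push(9) -> [6, 9]
push(18) -> [6, 9, 18]
push(18) -> [6, 9, 18, 18]
push(3) -> [6, 9, 18, 18, 3]
push(8) -> [6, 9, 18, 18, 3, 8]
pop() returns 8 -> [6, 9, 18, 18, 3]
push(15) -> [6, 9, 18, 18, 3, 15]
Final stack (bottom to top): [6, 9, 18, 18, 3, 15]


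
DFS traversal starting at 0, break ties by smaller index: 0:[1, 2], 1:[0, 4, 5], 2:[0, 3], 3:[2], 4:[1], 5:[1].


DFS stack-based: start with [0]
Visit order: [0, 1, 4, 5, 2, 3]


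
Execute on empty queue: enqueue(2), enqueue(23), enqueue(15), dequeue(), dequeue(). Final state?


enqueue(2) -> [2]
enqueue(23) -> [2, 23]
enqueue(15) -> [2, 23, 15]
dequeue() returns 2 -> [23, 15]
dequeue() returns 23 -> [15]
Final queue (front to back): [15]


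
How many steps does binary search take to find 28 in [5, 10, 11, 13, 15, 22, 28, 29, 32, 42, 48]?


Search for 28:
[0,10] mid=5 arr[5]=22
[6,10] mid=8 arr[8]=32
[6,7] mid=6 arr[6]=28
Total: 3 comparisons


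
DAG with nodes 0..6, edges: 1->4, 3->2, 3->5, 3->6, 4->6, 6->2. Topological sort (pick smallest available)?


Kahn's algorithm, process smallest node first
Order: [0, 1, 3, 4, 5, 6, 2]


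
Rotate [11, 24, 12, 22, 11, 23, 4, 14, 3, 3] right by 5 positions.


Right rotate by 5: [23, 4, 14, 3, 3, 11, 24, 12, 22, 11]


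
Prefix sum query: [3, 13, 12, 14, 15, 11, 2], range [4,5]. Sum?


Prefix sums: [0, 3, 16, 28, 42, 57, 68, 70]
Sum[4..5] = prefix[6] - prefix[4] = 68 - 42 = 26


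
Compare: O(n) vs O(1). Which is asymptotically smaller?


constant grows slower than linear
O(1) is asymptotically smaller; O(n) grows faster


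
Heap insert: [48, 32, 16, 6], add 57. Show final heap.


Append 57: [48, 32, 16, 6, 57]
Bubble up: swap idx 4(57) with idx 1(32); swap idx 1(57) with idx 0(48)
Result: [57, 48, 16, 6, 32]


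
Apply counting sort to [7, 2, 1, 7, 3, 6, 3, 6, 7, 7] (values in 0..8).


Count array: [0, 1, 1, 2, 0, 0, 2, 4, 0]
Reconstruct: [1, 2, 3, 3, 6, 6, 7, 7, 7, 7]


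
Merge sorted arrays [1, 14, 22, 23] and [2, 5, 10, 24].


Compare heads, take smaller each step.
Merged: [1, 2, 5, 10, 14, 22, 23, 24]


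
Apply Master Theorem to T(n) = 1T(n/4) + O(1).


a=1, b=4, c=0. log_4(1)=0 = c=0. Case 2: O(n^c log n) = O(log n)
Complexity: O(log n)


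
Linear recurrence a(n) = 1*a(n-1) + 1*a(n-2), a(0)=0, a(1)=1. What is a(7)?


Build bottom-up:
...a(5)=5, a(6)=8, a(7)=1*8+1*5=13


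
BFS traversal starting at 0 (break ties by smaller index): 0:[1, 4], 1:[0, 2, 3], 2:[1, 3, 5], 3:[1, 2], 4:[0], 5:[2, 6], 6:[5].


BFS queue: start with [0]
Visit order: [0, 1, 4, 2, 3, 5, 6]


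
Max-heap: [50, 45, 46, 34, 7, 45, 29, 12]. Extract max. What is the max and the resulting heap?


Max = 50
Replace root with last, heapify down
Resulting heap: [46, 45, 45, 34, 7, 12, 29]


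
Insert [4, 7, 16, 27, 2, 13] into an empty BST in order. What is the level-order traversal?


Root = 4; build tree by BST insertion.
Level-Order traversal: [4, 2, 7, 16, 13, 27]


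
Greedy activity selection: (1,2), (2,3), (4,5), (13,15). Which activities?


Greedy: pick earliest-ending, then skip overlaps.
Selected (4 activities): [(1, 2), (2, 3), (4, 5), (13, 15)]


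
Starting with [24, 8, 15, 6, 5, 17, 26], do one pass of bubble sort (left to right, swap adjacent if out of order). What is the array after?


After one pass: [8, 15, 6, 5, 17, 24, 26]


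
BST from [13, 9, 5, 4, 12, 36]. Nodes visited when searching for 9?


BST root = 13
Search for 9: compare at each node
Path: [13, 9]


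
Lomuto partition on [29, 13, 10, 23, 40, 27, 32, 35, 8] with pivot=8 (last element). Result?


Elements <= 8 go left of pivot.
Result: [8, 13, 10, 23, 40, 27, 32, 35, 29], pivot at index 0


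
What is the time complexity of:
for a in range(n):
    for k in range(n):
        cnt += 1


Per nesting level: O(n) * O(n) = O(n^2)
Complexity: O(n^2)


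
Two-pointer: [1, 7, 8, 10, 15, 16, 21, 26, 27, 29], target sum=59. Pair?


Two pointers: lo=0, hi=9
No pair sums to 59


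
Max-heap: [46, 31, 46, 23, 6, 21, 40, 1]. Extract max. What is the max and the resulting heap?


Max = 46
Replace root with last, heapify down
Resulting heap: [46, 31, 40, 23, 6, 21, 1]


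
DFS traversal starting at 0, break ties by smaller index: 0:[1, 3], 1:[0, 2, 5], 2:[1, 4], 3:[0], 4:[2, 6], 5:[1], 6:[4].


DFS stack-based: start with [0]
Visit order: [0, 1, 2, 4, 6, 5, 3]


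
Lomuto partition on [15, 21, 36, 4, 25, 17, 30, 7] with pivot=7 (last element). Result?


Elements <= 7 go left of pivot.
Result: [4, 7, 36, 15, 25, 17, 30, 21], pivot at index 1


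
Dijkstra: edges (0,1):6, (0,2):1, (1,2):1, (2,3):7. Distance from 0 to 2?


Dijkstra from 0:
Distances: {0: 0, 1: 2, 2: 1, 3: 8}
Shortest distance to 2 = 1, path = [0, 2]


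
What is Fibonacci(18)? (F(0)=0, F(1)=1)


F(n)=F(n-1)+F(n-2)
...F(16)=987, F(17)=1597, F(18)=2584


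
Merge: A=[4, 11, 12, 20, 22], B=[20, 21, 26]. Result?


Compare heads, take smaller each step.
Merged: [4, 11, 12, 20, 20, 21, 22, 26]


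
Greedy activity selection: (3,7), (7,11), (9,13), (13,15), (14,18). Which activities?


Greedy: pick earliest-ending, then skip overlaps.
Selected (3 activities): [(3, 7), (7, 11), (13, 15)]


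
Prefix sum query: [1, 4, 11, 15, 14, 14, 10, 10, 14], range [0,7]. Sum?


Prefix sums: [0, 1, 5, 16, 31, 45, 59, 69, 79, 93]
Sum[0..7] = prefix[8] - prefix[0] = 79 - 0 = 79


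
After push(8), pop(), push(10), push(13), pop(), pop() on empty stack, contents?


push(8) -> [8]
pop() returns 8 -> []
push(10) -> [10]
push(13) -> [10, 13]
pop() returns 13 -> [10]
pop() returns 10 -> []
Final stack (bottom to top): []


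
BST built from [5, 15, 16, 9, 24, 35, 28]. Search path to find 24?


BST root = 5
Search for 24: compare at each node
Path: [5, 15, 16, 24]


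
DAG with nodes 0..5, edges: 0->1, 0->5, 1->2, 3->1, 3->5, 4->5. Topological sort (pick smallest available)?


Kahn's algorithm, process smallest node first
Order: [0, 3, 1, 2, 4, 5]


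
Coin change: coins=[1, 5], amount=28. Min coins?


dp[0]=0; dp[i]=1+min(dp[i-c] for c in coins)
...dp[23]=7, dp[24]=8, dp[25]=5, dp[26]=6, dp[27]=7, dp[28]=8
Minimum coins for 28 = 8


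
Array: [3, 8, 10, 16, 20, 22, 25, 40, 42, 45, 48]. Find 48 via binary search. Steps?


Search for 48:
[0,10] mid=5 arr[5]=22
[6,10] mid=8 arr[8]=42
[9,10] mid=9 arr[9]=45
[10,10] mid=10 arr[10]=48
Total: 4 comparisons


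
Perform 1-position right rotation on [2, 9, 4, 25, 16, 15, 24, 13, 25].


Right rotate by 1: [25, 2, 9, 4, 25, 16, 15, 24, 13]


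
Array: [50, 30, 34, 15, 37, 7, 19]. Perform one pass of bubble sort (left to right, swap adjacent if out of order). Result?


After one pass: [30, 34, 15, 37, 7, 19, 50]


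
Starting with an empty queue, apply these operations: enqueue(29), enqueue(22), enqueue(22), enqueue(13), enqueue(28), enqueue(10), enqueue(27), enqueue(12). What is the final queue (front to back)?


enqueue(29) -> [29]
enqueue(22) -> [29, 22]
enqueue(22) -> [29, 22, 22]
enqueue(13) -> [29, 22, 22, 13]
enqueue(28) -> [29, 22, 22, 13, 28]
enqueue(10) -> [29, 22, 22, 13, 28, 10]
enqueue(27) -> [29, 22, 22, 13, 28, 10, 27]
enqueue(12) -> [29, 22, 22, 13, 28, 10, 27, 12]
Final queue (front to back): [29, 22, 22, 13, 28, 10, 27, 12]


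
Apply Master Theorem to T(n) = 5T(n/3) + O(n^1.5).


a=5, b=3, c=1.5. log_3(5)=1.465 < c=1.5. Case 3: O(n^c) = O(n^1.500)
Complexity: O(n^1.500)


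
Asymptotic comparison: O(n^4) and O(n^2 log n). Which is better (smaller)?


n^2 log n grows slower than quartic
O(n^2 log n) is asymptotically smaller; O(n^4) grows faster


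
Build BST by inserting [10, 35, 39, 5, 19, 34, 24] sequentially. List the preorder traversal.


Root = 10; build tree by BST insertion.
Preorder traversal: [10, 5, 35, 19, 34, 24, 39]


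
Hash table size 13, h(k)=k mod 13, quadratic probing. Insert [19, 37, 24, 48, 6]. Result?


Insertions: 19->slot 6; 37->slot 11; 24->slot 12; 48->slot 9; 6->slot 7
Table: [None, None, None, None, None, None, 19, 6, None, 48, None, 37, 24]


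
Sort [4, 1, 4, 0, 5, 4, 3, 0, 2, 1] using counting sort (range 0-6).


Count array: [2, 2, 1, 1, 3, 1, 0]
Reconstruct: [0, 0, 1, 1, 2, 3, 4, 4, 4, 5]


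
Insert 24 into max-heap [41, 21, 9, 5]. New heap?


Append 24: [41, 21, 9, 5, 24]
Bubble up: swap idx 4(24) with idx 1(21)
Result: [41, 24, 9, 5, 21]


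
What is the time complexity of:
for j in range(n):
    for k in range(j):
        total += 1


Per nesting level: O(n) * O(n) [triangular over j] = O(n^2)
Complexity: O(n^2)


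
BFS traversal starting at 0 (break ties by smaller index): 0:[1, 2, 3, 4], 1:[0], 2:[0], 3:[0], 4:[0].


BFS queue: start with [0]
Visit order: [0, 1, 2, 3, 4]


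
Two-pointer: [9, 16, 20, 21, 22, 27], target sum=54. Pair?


Two pointers: lo=0, hi=5
No pair sums to 54


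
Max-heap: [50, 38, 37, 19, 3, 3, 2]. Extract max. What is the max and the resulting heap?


Max = 50
Replace root with last, heapify down
Resulting heap: [38, 19, 37, 2, 3, 3]


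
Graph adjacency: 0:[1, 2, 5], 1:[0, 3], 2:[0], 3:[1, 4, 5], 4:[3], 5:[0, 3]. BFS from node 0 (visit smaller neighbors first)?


BFS queue: start with [0]
Visit order: [0, 1, 2, 5, 3, 4]


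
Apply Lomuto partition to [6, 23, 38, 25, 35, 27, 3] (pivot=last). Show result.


Elements <= 3 go left of pivot.
Result: [3, 23, 38, 25, 35, 27, 6], pivot at index 0


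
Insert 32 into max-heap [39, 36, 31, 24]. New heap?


Append 32: [39, 36, 31, 24, 32]
Bubble up: no swaps needed
Result: [39, 36, 31, 24, 32]


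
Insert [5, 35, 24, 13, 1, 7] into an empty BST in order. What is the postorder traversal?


Root = 5; build tree by BST insertion.
Postorder traversal: [1, 7, 13, 24, 35, 5]


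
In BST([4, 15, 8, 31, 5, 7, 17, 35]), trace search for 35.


BST root = 4
Search for 35: compare at each node
Path: [4, 15, 31, 35]


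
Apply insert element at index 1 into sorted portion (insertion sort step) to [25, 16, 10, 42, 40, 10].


After one pass: [16, 25, 10, 42, 40, 10]


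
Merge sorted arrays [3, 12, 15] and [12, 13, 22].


Compare heads, take smaller each step.
Merged: [3, 12, 12, 13, 15, 22]


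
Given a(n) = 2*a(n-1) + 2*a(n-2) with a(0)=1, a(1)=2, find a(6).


Build bottom-up:
...a(4)=44, a(5)=120, a(6)=2*120+2*44=328


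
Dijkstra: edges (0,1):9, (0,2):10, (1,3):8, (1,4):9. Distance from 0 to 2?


Dijkstra from 0:
Distances: {0: 0, 1: 9, 2: 10, 3: 17, 4: 18}
Shortest distance to 2 = 10, path = [0, 2]


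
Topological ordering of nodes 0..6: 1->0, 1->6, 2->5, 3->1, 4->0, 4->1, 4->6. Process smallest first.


Kahn's algorithm, process smallest node first
Order: [2, 3, 4, 1, 0, 5, 6]


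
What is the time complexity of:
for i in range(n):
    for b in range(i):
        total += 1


Per nesting level: O(n) * O(n) [triangular over i] = O(n^2)
Complexity: O(n^2)


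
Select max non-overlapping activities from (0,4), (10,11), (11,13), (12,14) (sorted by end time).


Greedy: pick earliest-ending, then skip overlaps.
Selected (3 activities): [(0, 4), (10, 11), (11, 13)]


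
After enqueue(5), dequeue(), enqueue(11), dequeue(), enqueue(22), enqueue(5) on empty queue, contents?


enqueue(5) -> [5]
dequeue() returns 5 -> []
enqueue(11) -> [11]
dequeue() returns 11 -> []
enqueue(22) -> [22]
enqueue(5) -> [22, 5]
Final queue (front to back): [22, 5]
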